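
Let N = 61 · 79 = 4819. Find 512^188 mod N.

Mod 61: 512 ≡ 24; by Fermat, exponent reduces to 188 mod 60 = 8; 24^8 ≡ 9 (mod 61).
Mod 79: 512 ≡ 38; by Fermat, exponent reduces to 188 mod 78 = 32; 38^32 ≡ 62 (mod 79).
Combine by CRT: x ≡ 9 (mod 61), x ≡ 62 (mod 79) ⇒ x ≡ 1168 (mod 4819).

1168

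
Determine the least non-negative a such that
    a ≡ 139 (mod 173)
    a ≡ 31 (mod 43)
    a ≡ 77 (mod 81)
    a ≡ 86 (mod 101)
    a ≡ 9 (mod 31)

The moduli are pairwise coprime; N = 173·43·81·101·31 = 1886612229.
N/173 = 10905273; 10905273 ≡ 45 (mod 173); 45·50 ≡ 1, so inverse 50.
N/43 = 43874703; 43874703 ≡ 40 (mod 43); 40·14 ≡ 1, so inverse 14.
N/81 = 23291509; 23291509 ≡ 40 (mod 81); 40·79 ≡ 1, so inverse 79.
N/101 = 18679329; 18679329 ≡ 86 (mod 101); 86·74 ≡ 1, so inverse 74.
N/31 = 60858459; 60858459 ≡ 3 (mod 31); 3·21 ≡ 1, so inverse 21.
a ≡ 139·10905273·50 + 31·43874703·14 + 77·23291509·79 + 86·18679329·74 + 9·60858459·21 = 366893016206.
366893016206 mod 1886612229 = 890243780.

890243780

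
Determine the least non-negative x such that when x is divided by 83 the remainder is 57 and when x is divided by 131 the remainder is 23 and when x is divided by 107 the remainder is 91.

The moduli are pairwise coprime; N = 83·131·107 = 1163411.
N/83 = 14017; 14017 ≡ 73 (mod 83); 73·58 ≡ 1, so inverse 58.
N/131 = 8881; 8881 ≡ 104 (mod 131); 104·97 ≡ 1, so inverse 97.
N/107 = 10873; 10873 ≡ 66 (mod 107); 66·60 ≡ 1, so inverse 60.
x ≡ 57·14017·58 + 23·8881·97 + 91·10873·60 = 125520293.
125520293 mod 1163411 = 1035316.

1035316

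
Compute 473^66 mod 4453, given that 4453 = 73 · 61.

Mod 73: 473 ≡ 35; 35^66 ≡ 9 (mod 73).
Mod 61: 473 ≡ 46; by Fermat, exponent reduces to 66 mod 60 = 6; 46^6 ≡ 34 (mod 61).
Combine by CRT: x ≡ 9 (mod 73), x ≡ 34 (mod 61) ⇒ x ≡ 4243 (mod 4453).

4243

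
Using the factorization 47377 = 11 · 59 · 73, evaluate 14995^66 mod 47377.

17785

Mod 11: 14995 ≡ 2; by Fermat, exponent reduces to 66 mod 10 = 6; 2^6 ≡ 9 (mod 11).
Mod 59: 14995 ≡ 9; by Fermat, exponent reduces to 66 mod 58 = 8; 9^8 ≡ 26 (mod 59).
Mod 73: 14995 ≡ 30; 30^66 ≡ 46 (mod 73).
Combine by CRT: x ≡ 9 (mod 11), x ≡ 26 (mod 59), x ≡ 46 (mod 73) ⇒ x ≡ 17785 (mod 47377).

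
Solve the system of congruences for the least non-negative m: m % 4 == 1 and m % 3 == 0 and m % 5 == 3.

The moduli are pairwise coprime; N = 4·3·5 = 60.
N/4 = 15; 15 ≡ 3 (mod 4); 3·3 ≡ 1, so inverse 3.
N/3 = 20; 20 ≡ 2 (mod 3); 2·2 ≡ 1, so inverse 2.
N/5 = 12; 12 ≡ 2 (mod 5); 2·3 ≡ 1, so inverse 3.
m ≡ 1·15·3 + 0·20·2 + 3·12·3 = 153.
153 mod 60 = 33.

33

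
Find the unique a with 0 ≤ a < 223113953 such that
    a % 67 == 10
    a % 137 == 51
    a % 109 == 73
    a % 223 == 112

149612819

Combine the congruences pairwise.
From a ≡ 10 (mod 67) write a = 10 + 67t. Substituting into a ≡ 51 (mod 137) gives 67t ≡ 41 (mod 137), and since 67⁻¹ ≡ 45 (mod 137), t ≡ 64. Hence a ≡ 10 + 67·64 = 4298 (mod 9179).
From a ≡ 4298 (mod 9179) write a = 4298 + 9179t. Substituting into a ≡ 73 (mod 109) gives 9179t ≡ 26 (mod 109), and since 23⁻¹ ≡ 19 (mod 109), t ≡ 58. Hence a ≡ 4298 + 9179·58 = 536680 (mod 1000511).
From a ≡ 536680 (mod 1000511) write a = 536680 + 1000511t. Substituting into a ≡ 112 (mod 223) gives 1000511t ≡ 193 (mod 223), and since 133⁻¹ ≡ 166 (mod 223), t ≡ 149. Hence a ≡ 536680 + 1000511·149 = 149612819 (mod 223113953).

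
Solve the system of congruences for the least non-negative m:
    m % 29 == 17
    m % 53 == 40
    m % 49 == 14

From m ≡ 17 (mod 29) write m = 17 + 29t. Substituting into m ≡ 40 (mod 53) gives 29t ≡ 23 (mod 53), and since 29⁻¹ ≡ 11 (mod 53), t ≡ 41. Hence m ≡ 17 + 29·41 = 1206 (mod 1537).
From m ≡ 1206 (mod 1537) write m = 1206 + 1537t. Substituting into m ≡ 14 (mod 49) gives 1537t ≡ 33 (mod 49), and since 18⁻¹ ≡ 30 (mod 49), t ≡ 10. Hence m ≡ 1206 + 1537·10 = 16576 (mod 75313).

16576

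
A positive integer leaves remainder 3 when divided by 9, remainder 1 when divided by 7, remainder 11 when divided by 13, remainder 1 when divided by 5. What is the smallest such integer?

The moduli are pairwise coprime; N = 9·7·13·5 = 4095.
N/9 = 455; 455 ≡ 5 (mod 9); 5·2 ≡ 1, so inverse 2.
N/7 = 585; 585 ≡ 4 (mod 7); 4·2 ≡ 1, so inverse 2.
N/13 = 315; 315 ≡ 3 (mod 13); 3·9 ≡ 1, so inverse 9.
N/5 = 819; 819 ≡ 4 (mod 5); 4·4 ≡ 1, so inverse 4.
x ≡ 3·455·2 + 1·585·2 + 11·315·9 + 1·819·4 = 38361.
38361 mod 4095 = 1506.

1506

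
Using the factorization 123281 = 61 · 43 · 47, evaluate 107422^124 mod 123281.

Mod 61: 107422 ≡ 1; by Fermat, exponent reduces to 124 mod 60 = 4; 1^4 ≡ 1 (mod 61).
Mod 43: 107422 ≡ 8; by Fermat, exponent reduces to 124 mod 42 = 40; 8^40 ≡ 41 (mod 43).
Mod 47: 107422 ≡ 27; by Fermat, exponent reduces to 124 mod 46 = 32; 27^32 ≡ 34 (mod 47).
Combine by CRT: x ≡ 1 (mod 61), x ≡ 41 (mod 43), x ≡ 34 (mod 47) ⇒ x ≡ 5674 (mod 123281).

5674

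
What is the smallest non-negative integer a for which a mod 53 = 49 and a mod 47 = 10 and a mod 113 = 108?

88135

Combine the congruences pairwise.
From a ≡ 49 (mod 53) write a = 49 + 53t. Substituting into a ≡ 10 (mod 47) gives 53t ≡ 8 (mod 47), and since 6⁻¹ ≡ 8 (mod 47), t ≡ 17. Hence a ≡ 49 + 53·17 = 950 (mod 2491).
From a ≡ 950 (mod 2491) write a = 950 + 2491t. Substituting into a ≡ 108 (mod 113) gives 2491t ≡ 62 (mod 113), and since 5⁻¹ ≡ 68 (mod 113), t ≡ 35. Hence a ≡ 950 + 2491·35 = 88135 (mod 281483).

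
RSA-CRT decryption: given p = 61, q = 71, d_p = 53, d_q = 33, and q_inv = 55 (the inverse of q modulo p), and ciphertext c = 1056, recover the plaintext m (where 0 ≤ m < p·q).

717

m₁ = c^(d_p) mod p: c ≡ 19 (mod 61), and 19^53 mod 61 = 46.
m₂ = c^(d_q) mod q: c ≡ 62 (mod 71), and 62^33 mod 71 = 7.
h = q_inv·(m₁ − m₂) mod p = 55·(46 − 7) mod 61 = 10.
m = m₂ + h·q = 7 + 10·71 = 717.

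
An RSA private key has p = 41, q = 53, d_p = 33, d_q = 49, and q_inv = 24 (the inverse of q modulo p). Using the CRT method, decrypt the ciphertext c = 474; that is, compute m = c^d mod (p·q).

m₁ = c^(d_p) mod p: c ≡ 23 (mod 41), and 23^33 mod 41 = 31.
m₂ = c^(d_q) mod q: c ≡ 50 (mod 53), and 50^49 mod 53 = 51.
h = q_inv·(m₁ − m₂) mod p = 24·(31 − 51) mod 41 = 12.
m = m₂ + h·q = 51 + 12·53 = 687.

687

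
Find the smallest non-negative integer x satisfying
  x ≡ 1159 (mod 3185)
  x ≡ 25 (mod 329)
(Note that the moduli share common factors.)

gcd(3185, 329) = 7 and 7 | (25 − 1159), so the pair is consistent; merging gives x ≡ 125374 (mod 149695), where 149695 = lcm(3185, 329).
The solution is unique modulo lcm(3185, 329) = 149695.

125374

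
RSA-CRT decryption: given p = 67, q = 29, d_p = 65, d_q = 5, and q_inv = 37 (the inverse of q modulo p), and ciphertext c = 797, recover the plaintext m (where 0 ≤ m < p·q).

19

m₁ = c^(d_p) mod p: c ≡ 60 (mod 67), and 60^65 mod 67 = 19.
m₂ = c^(d_q) mod q: c ≡ 14 (mod 29), and 14^5 mod 29 = 19.
h = q_inv·(m₁ − m₂) mod p = 37·(19 − 19) mod 67 = 0.
m = m₂ + h·q = 19 + 0·29 = 19.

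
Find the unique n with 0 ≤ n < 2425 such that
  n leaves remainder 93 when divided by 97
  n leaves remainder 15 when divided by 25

From n ≡ 93 (mod 97) write n = 93 + 97t. Substituting into n ≡ 15 (mod 25) gives 97t ≡ 22 (mod 25), and since 22⁻¹ ≡ 8 (mod 25), t ≡ 1. Hence n ≡ 93 + 97·1 = 190 (mod 2425).

190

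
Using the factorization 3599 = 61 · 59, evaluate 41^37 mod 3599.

Mod 61: 41 ≡ 41; 41^37 ≡ 27 (mod 61).
Mod 59: 41 ≡ 41; 41^37 ≡ 48 (mod 59).
Combine by CRT: x ≡ 27 (mod 61), x ≡ 48 (mod 59) ⇒ x ≡ 2467 (mod 3599).

2467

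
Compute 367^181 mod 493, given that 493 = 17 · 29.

380

Mod 17: 367 ≡ 10; by Fermat, exponent reduces to 181 mod 16 = 5; 10^5 ≡ 6 (mod 17).
Mod 29: 367 ≡ 19; by Fermat, exponent reduces to 181 mod 28 = 13; 19^13 ≡ 3 (mod 29).
Combine by CRT: x ≡ 6 (mod 17), x ≡ 3 (mod 29) ⇒ x ≡ 380 (mod 493).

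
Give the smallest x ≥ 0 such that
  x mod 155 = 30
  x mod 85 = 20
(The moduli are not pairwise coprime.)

1890

Combine the congruences pairwise.
gcd(155, 85) = 5 and 5 | (20 − 30), so the pair is consistent; merging gives x ≡ 1890 (mod 2635), where 2635 = lcm(155, 85).
The solution is unique modulo lcm(155, 85) = 2635.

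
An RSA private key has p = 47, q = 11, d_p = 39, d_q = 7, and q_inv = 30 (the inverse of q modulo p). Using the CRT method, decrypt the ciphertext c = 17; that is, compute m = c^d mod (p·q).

m₁ = c^(d_p) mod p: c ≡ 17 (mod 47), and 17^39 mod 47 = 16.
m₂ = c^(d_q) mod q: c ≡ 6 (mod 11), and 6^7 mod 11 = 8.
h = q_inv·(m₁ − m₂) mod p = 30·(16 − 8) mod 47 = 5.
m = m₂ + h·q = 8 + 5·11 = 63.

63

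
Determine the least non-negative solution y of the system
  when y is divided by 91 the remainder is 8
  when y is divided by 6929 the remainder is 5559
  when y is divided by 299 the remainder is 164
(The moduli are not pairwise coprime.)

gcd(91, 6929) = 13 and 13 | (5559 − 8), so the pair is consistent; merging gives y ≡ 5559 (mod 48503), where 48503 = lcm(91, 6929).
gcd(48503, 299) = 13 and 13 | (164 − 5559), so the pair is consistent; merging gives y ≡ 442086 (mod 1115569), where 1115569 = lcm(48503, 299).
The solution is unique modulo lcm(91, 6929, 299) = 1115569.

442086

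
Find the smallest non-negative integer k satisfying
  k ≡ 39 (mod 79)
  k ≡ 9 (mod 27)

1224

From k ≡ 39 (mod 79) write k = 39 + 79t. Substituting into k ≡ 9 (mod 27) gives 79t ≡ 24 (mod 27), and since 25⁻¹ ≡ 13 (mod 27), t ≡ 15. Hence k ≡ 39 + 79·15 = 1224 (mod 2133).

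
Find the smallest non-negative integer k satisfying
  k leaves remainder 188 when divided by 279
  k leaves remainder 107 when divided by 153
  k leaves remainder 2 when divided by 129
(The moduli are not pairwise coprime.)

19997

gcd(279, 153) = 9 and 9 | (107 − 188), so the pair is consistent; merging gives k ≡ 1025 (mod 4743), where 4743 = lcm(279, 153).
gcd(4743, 129) = 3 and 3 | (2 − 1025), so the pair is consistent; merging gives k ≡ 19997 (mod 203949), where 203949 = lcm(4743, 129).
The solution is unique modulo lcm(279, 153, 129) = 203949.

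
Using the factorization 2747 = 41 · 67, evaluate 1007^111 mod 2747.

Mod 41: 1007 ≡ 23; by Fermat, exponent reduces to 111 mod 40 = 31; 23^31 ≡ 23 (mod 41).
Mod 67: 1007 ≡ 2; by Fermat, exponent reduces to 111 mod 66 = 45; 2^45 ≡ 58 (mod 67).
Combine by CRT: x ≡ 23 (mod 41), x ≡ 58 (mod 67) ⇒ x ≡ 1130 (mod 2747).

1130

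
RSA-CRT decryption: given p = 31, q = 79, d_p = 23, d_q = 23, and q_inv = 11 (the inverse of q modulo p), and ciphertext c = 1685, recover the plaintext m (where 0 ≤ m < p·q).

1438

m₁ = c^(d_p) mod p: c ≡ 11 (mod 31), and 11^23 mod 31 = 12.
m₂ = c^(d_q) mod q: c ≡ 26 (mod 79), and 26^23 mod 79 = 16.
h = q_inv·(m₁ − m₂) mod p = 11·(12 − 16) mod 31 = 18.
m = m₂ + h·q = 16 + 18·79 = 1438.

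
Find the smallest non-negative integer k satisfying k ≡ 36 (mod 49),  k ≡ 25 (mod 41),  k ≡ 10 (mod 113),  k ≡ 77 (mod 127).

25038889

From k ≡ 36 (mod 49) write k = 36 + 49t. Substituting into k ≡ 25 (mod 41) gives 49t ≡ 30 (mod 41), and since 8⁻¹ ≡ 36 (mod 41), t ≡ 14. Hence k ≡ 36 + 49·14 = 722 (mod 2009).
From k ≡ 722 (mod 2009) write k = 722 + 2009t. Substituting into k ≡ 10 (mod 113) gives 2009t ≡ 79 (mod 113), and since 88⁻¹ ≡ 9 (mod 113), t ≡ 33. Hence k ≡ 722 + 2009·33 = 67019 (mod 227017).
From k ≡ 67019 (mod 227017) write k = 67019 + 227017t. Substituting into k ≡ 77 (mod 127) gives 227017t ≡ 114 (mod 127), and since 68⁻¹ ≡ 99 (mod 127), t ≡ 110. Hence k ≡ 67019 + 227017·110 = 25038889 (mod 28831159).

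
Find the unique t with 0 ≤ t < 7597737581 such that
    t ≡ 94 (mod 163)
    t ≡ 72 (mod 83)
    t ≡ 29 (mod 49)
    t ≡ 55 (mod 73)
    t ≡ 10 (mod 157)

The moduli are pairwise coprime; N = 163·83·49·73·157 = 7597737581.
N/163 = 46611887; 46611887 ≡ 81 (mod 163); 81·161 ≡ 1, so inverse 161.
N/83 = 91539007; 91539007 ≡ 50 (mod 83); 50·5 ≡ 1, so inverse 5.
N/49 = 155055869; 155055869 ≡ 24 (mod 49); 24·47 ≡ 1, so inverse 47.
N/73 = 104078597; 104078597 ≡ 15 (mod 73); 15·39 ≡ 1, so inverse 39.
N/157 = 48393233; 48393233 ≡ 24 (mod 157); 24·72 ≡ 1, so inverse 72.
t ≡ 94·46611887·161 + 72·91539007·5 + 29·155055869·47 + 55·104078597·39 + 10·48393233·72 = 1207811208150.
1207811208150 mod 7597737581 = 7368670352.

7368670352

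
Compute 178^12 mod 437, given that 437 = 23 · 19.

305

Mod 23: 178 ≡ 17; 17^12 ≡ 6 (mod 23).
Mod 19: 178 ≡ 7; 7^12 ≡ 1 (mod 19).
Combine by CRT: x ≡ 6 (mod 23), x ≡ 1 (mod 19) ⇒ x ≡ 305 (mod 437).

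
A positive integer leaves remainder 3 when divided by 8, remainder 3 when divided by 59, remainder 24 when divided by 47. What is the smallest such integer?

The moduli are pairwise coprime; M = 8·59·47 = 22184.
M/8 = 2773; 2773 ≡ 5 (mod 8); 5·5 ≡ 1, so inverse 5.
M/59 = 376; 376 ≡ 22 (mod 59); 22·51 ≡ 1, so inverse 51.
M/47 = 472; 472 ≡ 2 (mod 47); 2·24 ≡ 1, so inverse 24.
N ≡ 3·2773·5 + 3·376·51 + 24·472·24 = 370995.
370995 mod 22184 = 16051.

16051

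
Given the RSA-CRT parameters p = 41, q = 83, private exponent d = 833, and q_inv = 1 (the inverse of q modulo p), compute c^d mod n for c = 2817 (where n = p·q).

1530

d_p = d mod (p−1) = 833 mod 40 = 33; d_q = d mod (q−1) = 13.
m₁ = c^(d_p) mod p: c ≡ 29 (mod 41), and 29^33 mod 41 = 13.
m₂ = c^(d_q) mod q: c ≡ 78 (mod 83), and 78^13 mod 83 = 36.
h = q_inv·(m₁ − m₂) mod p = 1·(13 − 36) mod 41 = 18.
m = m₂ + h·q = 36 + 18·83 = 1530.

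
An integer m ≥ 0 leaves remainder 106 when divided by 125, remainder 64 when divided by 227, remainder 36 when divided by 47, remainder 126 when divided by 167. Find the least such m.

From m ≡ 106 (mod 125) write m = 106 + 125t. Substituting into m ≡ 64 (mod 227) gives 125t ≡ 185 (mod 227), and since 125⁻¹ ≡ 158 (mod 227), t ≡ 174. Hence m ≡ 106 + 125·174 = 21856 (mod 28375).
From m ≡ 21856 (mod 28375) write m = 21856 + 28375t. Substituting into m ≡ 36 (mod 47) gives 28375t ≡ 35 (mod 47), and since 34⁻¹ ≡ 18 (mod 47), t ≡ 19. Hence m ≡ 21856 + 28375·19 = 560981 (mod 1333625).
From m ≡ 560981 (mod 1333625) write m = 560981 + 1333625t. Substituting into m ≡ 126 (mod 167) gives 1333625t ≡ 98 (mod 167), and since 130⁻¹ ≡ 9 (mod 167), t ≡ 47. Hence m ≡ 560981 + 1333625·47 = 63241356 (mod 222715375).

63241356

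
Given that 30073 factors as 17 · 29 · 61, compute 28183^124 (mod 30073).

123

Mod 17: 28183 ≡ 14; by Fermat, exponent reduces to 124 mod 16 = 12; 14^12 ≡ 4 (mod 17).
Mod 29: 28183 ≡ 24; by Fermat, exponent reduces to 124 mod 28 = 12; 24^12 ≡ 7 (mod 29).
Mod 61: 28183 ≡ 1; by Fermat, exponent reduces to 124 mod 60 = 4; 1^4 ≡ 1 (mod 61).
Combine by CRT: x ≡ 4 (mod 17), x ≡ 7 (mod 29), x ≡ 1 (mod 61) ⇒ x ≡ 123 (mod 30073).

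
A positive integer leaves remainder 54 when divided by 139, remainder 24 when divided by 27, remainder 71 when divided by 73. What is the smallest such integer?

The moduli are pairwise coprime; N = 139·27·73 = 273969.
N/139 = 1971; 1971 ≡ 25 (mod 139); 25·89 ≡ 1, so inverse 89.
N/27 = 10147; 10147 ≡ 22 (mod 27); 22·16 ≡ 1, so inverse 16.
N/73 = 3753; 3753 ≡ 30 (mod 73); 30·56 ≡ 1, so inverse 56.
m ≡ 54·1971·89 + 24·10147·16 + 71·3753·56 = 28291002.
28291002 mod 273969 = 72195.

72195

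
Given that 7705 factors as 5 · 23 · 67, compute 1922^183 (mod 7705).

4333

Mod 5: 1922 ≡ 2; by Fermat, exponent reduces to 183 mod 4 = 3; 2^3 ≡ 3 (mod 5).
Mod 23: 1922 ≡ 13; by Fermat, exponent reduces to 183 mod 22 = 7; 13^7 ≡ 9 (mod 23).
Mod 67: 1922 ≡ 46; by Fermat, exponent reduces to 183 mod 66 = 51; 46^51 ≡ 45 (mod 67).
Combine by CRT: x ≡ 3 (mod 5), x ≡ 9 (mod 23), x ≡ 45 (mod 67) ⇒ x ≡ 4333 (mod 7705).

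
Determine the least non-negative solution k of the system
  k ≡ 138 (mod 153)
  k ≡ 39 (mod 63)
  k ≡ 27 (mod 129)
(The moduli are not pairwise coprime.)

24924

gcd(153, 63) = 9 and 9 | (39 − 138), so the pair is consistent; merging gives k ≡ 291 (mod 1071), where 1071 = lcm(153, 63).
gcd(1071, 129) = 3 and 3 | (27 − 291), so the pair is consistent; merging gives k ≡ 24924 (mod 46053), where 46053 = lcm(1071, 129).
The solution is unique modulo lcm(153, 63, 129) = 46053.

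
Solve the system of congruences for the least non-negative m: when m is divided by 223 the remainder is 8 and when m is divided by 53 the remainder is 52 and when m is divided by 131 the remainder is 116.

From m ≡ 8 (mod 223) write m = 8 + 223t. Substituting into m ≡ 52 (mod 53) gives 223t ≡ 44 (mod 53), and since 11⁻¹ ≡ 29 (mod 53), t ≡ 4. Hence m ≡ 8 + 223·4 = 900 (mod 11819).
From m ≡ 900 (mod 11819) write m = 900 + 11819t. Substituting into m ≡ 116 (mod 131) gives 11819t ≡ 2 (mod 131), and since 29⁻¹ ≡ 122 (mod 131), t ≡ 113. Hence m ≡ 900 + 11819·113 = 1336447 (mod 1548289).

1336447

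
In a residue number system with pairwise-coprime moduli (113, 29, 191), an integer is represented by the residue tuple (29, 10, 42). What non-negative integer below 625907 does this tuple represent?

The moduli are pairwise coprime; N = 113·29·191 = 625907.
N/113 = 5539; 5539 ≡ 2 (mod 113); 2·57 ≡ 1, so inverse 57.
N/29 = 21583; 21583 ≡ 7 (mod 29); 7·25 ≡ 1, so inverse 25.
N/191 = 3277; 3277 ≡ 30 (mod 191); 30·121 ≡ 1, so inverse 121.
x ≡ 29·5539·57 + 10·21583·25 + 42·3277·121 = 31205431.
31205431 mod 625907 = 535988.

535988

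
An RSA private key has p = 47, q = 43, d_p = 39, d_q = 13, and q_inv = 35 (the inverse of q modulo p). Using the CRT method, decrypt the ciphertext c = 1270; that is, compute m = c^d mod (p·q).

1787

m₁ = c^(d_p) mod p: c ≡ 1 (mod 47), and 1^39 mod 47 = 1.
m₂ = c^(d_q) mod q: c ≡ 23 (mod 43), and 23^13 mod 43 = 24.
h = q_inv·(m₁ − m₂) mod p = 35·(1 − 24) mod 47 = 41.
m = m₂ + h·q = 24 + 41·43 = 1787.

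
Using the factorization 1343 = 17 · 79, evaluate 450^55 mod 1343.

Mod 17: 450 ≡ 8; by Fermat, exponent reduces to 55 mod 16 = 7; 8^7 ≡ 15 (mod 17).
Mod 79: 450 ≡ 55; 55^55 ≡ 55 (mod 79).
Combine by CRT: x ≡ 15 (mod 17), x ≡ 55 (mod 79) ⇒ x ≡ 134 (mod 1343).

134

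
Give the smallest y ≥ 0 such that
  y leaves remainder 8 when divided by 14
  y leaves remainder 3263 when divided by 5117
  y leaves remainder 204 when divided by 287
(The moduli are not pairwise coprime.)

202826

Combine the congruences pairwise.
gcd(14, 5117) = 7 and 7 | (3263 − 8), so the pair is consistent; merging gives y ≡ 8380 (mod 10234), where 10234 = lcm(14, 5117).
gcd(10234, 287) = 7 and 7 | (204 − 8380), so the pair is consistent; merging gives y ≡ 202826 (mod 419594), where 419594 = lcm(10234, 287).
The solution is unique modulo lcm(14, 5117, 287) = 419594.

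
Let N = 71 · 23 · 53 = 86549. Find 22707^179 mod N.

Mod 71: 22707 ≡ 58; by Fermat, exponent reduces to 179 mod 70 = 39; 58^39 ≡ 19 (mod 71).
Mod 23: 22707 ≡ 6; by Fermat, exponent reduces to 179 mod 22 = 3; 6^3 ≡ 9 (mod 23).
Mod 53: 22707 ≡ 23; by Fermat, exponent reduces to 179 mod 52 = 23; 23^23 ≡ 30 (mod 53).
Combine by CRT: x ≡ 19 (mod 71), x ≡ 9 (mod 23), x ≡ 30 (mod 53) ⇒ x ≡ 43755 (mod 86549).

43755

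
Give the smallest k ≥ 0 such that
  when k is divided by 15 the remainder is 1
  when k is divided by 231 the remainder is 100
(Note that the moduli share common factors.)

331

gcd(15, 231) = 3 and 3 | (100 − 1), so the pair is consistent; merging gives k ≡ 331 (mod 1155), where 1155 = lcm(15, 231).
The solution is unique modulo lcm(15, 231) = 1155.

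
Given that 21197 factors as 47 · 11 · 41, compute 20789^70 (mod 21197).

Mod 47: 20789 ≡ 15; by Fermat, exponent reduces to 70 mod 46 = 24; 15^24 ≡ 32 (mod 47).
Mod 11: 20789 ≡ 10; since 10 | 70, by Fermat 10^70 ≡ 1 (mod 11).
Mod 41: 20789 ≡ 2; by Fermat, exponent reduces to 70 mod 40 = 30; 2^30 ≡ 40 (mod 41).
Combine by CRT: x ≡ 32 (mod 47), x ≡ 1 (mod 11), x ≡ 40 (mod 41) ⇒ x ≡ 12299 (mod 21197).

12299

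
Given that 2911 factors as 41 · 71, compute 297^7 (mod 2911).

Mod 41: 297 ≡ 10; 10^7 ≡ 18 (mod 41).
Mod 71: 297 ≡ 13; 13^7 ≡ 66 (mod 71).
Combine by CRT: x ≡ 18 (mod 41), x ≡ 66 (mod 71) ⇒ x ≡ 1699 (mod 2911).

1699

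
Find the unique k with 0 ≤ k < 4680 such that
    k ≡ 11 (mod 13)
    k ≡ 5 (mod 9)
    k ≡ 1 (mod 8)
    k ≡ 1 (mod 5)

The moduli are pairwise coprime; N = 13·9·8·5 = 4680.
N/13 = 360; 360 ≡ 9 (mod 13); 9·3 ≡ 1, so inverse 3.
N/9 = 520; 520 ≡ 7 (mod 9); 7·4 ≡ 1, so inverse 4.
N/8 = 585; 585 ≡ 1 (mod 8), inverse 1.
N/5 = 936; 936 ≡ 1 (mod 5), inverse 1.
k ≡ 11·360·3 + 5·520·4 + 1·585·1 + 1·936·1 = 23801.
23801 mod 4680 = 401.

401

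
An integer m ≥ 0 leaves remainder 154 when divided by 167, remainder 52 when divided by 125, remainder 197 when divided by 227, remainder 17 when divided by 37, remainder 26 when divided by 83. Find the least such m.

3008287052

The moduli are pairwise coprime; N = 167·125·227·37·83 = 14552317375.
N/167 = 87139625; 87139625 ≡ 27 (mod 167); 27·99 ≡ 1, so inverse 99.
N/125 = 116418539; 116418539 ≡ 39 (mod 125); 39·109 ≡ 1, so inverse 109.
N/227 = 64107125; 64107125 ≡ 55 (mod 227); 55·194 ≡ 1, so inverse 194.
N/37 = 393305875; 393305875 ≡ 19 (mod 37); 19·2 ≡ 1, so inverse 2.
N/83 = 175329125; 175329125 ≡ 8 (mod 83); 8·52 ≡ 1, so inverse 52.
m ≡ 154·87139625·99 + 52·116418539·109 + 197·64107125·194 + 17·393305875·2 + 26·175329125·52 = 4688854481802.
4688854481802 mod 14552317375 = 3008287052.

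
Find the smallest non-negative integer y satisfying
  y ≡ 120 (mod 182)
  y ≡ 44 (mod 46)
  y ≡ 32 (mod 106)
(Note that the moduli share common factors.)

gcd(182, 46) = 2 and 2 | (44 − 120), so the pair is consistent; merging gives y ≡ 2850 (mod 4186), where 4186 = lcm(182, 46).
gcd(4186, 106) = 2 and 2 | (32 − 2850), so the pair is consistent; merging gives y ≡ 40524 (mod 221858), where 221858 = lcm(4186, 106).
The solution is unique modulo lcm(182, 46, 106) = 221858.

40524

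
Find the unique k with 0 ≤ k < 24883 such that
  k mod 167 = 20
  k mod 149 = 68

17054

Combine the congruences pairwise.
From k ≡ 20 (mod 167) write k = 20 + 167t. Substituting into k ≡ 68 (mod 149) gives 167t ≡ 48 (mod 149), and since 18⁻¹ ≡ 58 (mod 149), t ≡ 102. Hence k ≡ 20 + 167·102 = 17054 (mod 24883).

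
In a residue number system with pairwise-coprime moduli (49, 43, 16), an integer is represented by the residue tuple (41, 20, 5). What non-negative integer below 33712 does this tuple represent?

The moduli are pairwise coprime; N = 49·43·16 = 33712.
N/49 = 688; 688 ≡ 2 (mod 49); 2·25 ≡ 1, so inverse 25.
N/43 = 784; 784 ≡ 10 (mod 43); 10·13 ≡ 1, so inverse 13.
N/16 = 2107; 2107 ≡ 11 (mod 16); 11·3 ≡ 1, so inverse 3.
x ≡ 41·688·25 + 20·784·13 + 5·2107·3 = 940645.
940645 mod 33712 = 30421.

30421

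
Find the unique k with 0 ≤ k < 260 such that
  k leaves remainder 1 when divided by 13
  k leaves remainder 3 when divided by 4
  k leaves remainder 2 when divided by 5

The moduli are pairwise coprime; N = 13·4·5 = 260.
N/13 = 20; 20 ≡ 7 (mod 13); 7·2 ≡ 1, so inverse 2.
N/4 = 65; 65 ≡ 1 (mod 4), inverse 1.
N/5 = 52; 52 ≡ 2 (mod 5); 2·3 ≡ 1, so inverse 3.
k ≡ 1·20·2 + 3·65·1 + 2·52·3 = 547.
547 mod 260 = 27.

27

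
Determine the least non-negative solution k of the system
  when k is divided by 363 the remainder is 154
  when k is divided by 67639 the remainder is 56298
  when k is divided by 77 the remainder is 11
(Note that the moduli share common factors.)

529771

Combine the congruences pairwise.
gcd(363, 67639) = 121 and 121 | (56298 − 154), so the pair is consistent; merging gives k ≡ 123937 (mod 202917), where 202917 = lcm(363, 67639).
gcd(202917, 77) = 11 and 11 | (11 − 123937), so the pair is consistent; merging gives k ≡ 529771 (mod 1420419), where 1420419 = lcm(202917, 77).
The solution is unique modulo lcm(363, 67639, 77) = 1420419.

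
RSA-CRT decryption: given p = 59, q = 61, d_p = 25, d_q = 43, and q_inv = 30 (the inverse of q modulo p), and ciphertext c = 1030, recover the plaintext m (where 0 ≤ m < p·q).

2556

m₁ = c^(d_p) mod p: c ≡ 27 (mod 59), and 27^25 mod 59 = 19.
m₂ = c^(d_q) mod q: c ≡ 54 (mod 61), and 54^43 mod 61 = 55.
h = q_inv·(m₁ − m₂) mod p = 30·(19 − 55) mod 59 = 41.
m = m₂ + h·q = 55 + 41·61 = 2556.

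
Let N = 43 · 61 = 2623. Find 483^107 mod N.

Mod 43: 483 ≡ 10; by Fermat, exponent reduces to 107 mod 42 = 23; 10^23 ≡ 14 (mod 43).
Mod 61: 483 ≡ 56; by Fermat, exponent reduces to 107 mod 60 = 47; 56^47 ≡ 25 (mod 61).
Combine by CRT: x ≡ 14 (mod 43), x ≡ 25 (mod 61) ⇒ x ≡ 2465 (mod 2623).

2465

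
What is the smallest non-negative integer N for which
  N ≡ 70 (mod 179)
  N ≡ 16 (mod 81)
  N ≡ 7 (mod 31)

The moduli are pairwise coprime; M = 179·81·31 = 449469.
M/179 = 2511; 2511 ≡ 5 (mod 179); 5·36 ≡ 1, so inverse 36.
M/81 = 5549; 5549 ≡ 41 (mod 81); 41·2 ≡ 1, so inverse 2.
M/31 = 14499; 14499 ≡ 22 (mod 31); 22·24 ≡ 1, so inverse 24.
N ≡ 70·2511·36 + 16·5549·2 + 7·14499·24 = 8941120.
8941120 mod 449469 = 401209.

401209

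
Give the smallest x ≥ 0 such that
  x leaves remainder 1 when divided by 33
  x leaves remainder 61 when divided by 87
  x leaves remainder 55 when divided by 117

gcd(33, 87) = 3 and 3 | (61 − 1), so the pair is consistent; merging gives x ≡ 496 (mod 957), where 957 = lcm(33, 87).
gcd(957, 117) = 3 and 3 | (55 − 496), so the pair is consistent; merging gives x ≡ 17722 (mod 37323), where 37323 = lcm(957, 117).
The solution is unique modulo lcm(33, 87, 117) = 37323.

17722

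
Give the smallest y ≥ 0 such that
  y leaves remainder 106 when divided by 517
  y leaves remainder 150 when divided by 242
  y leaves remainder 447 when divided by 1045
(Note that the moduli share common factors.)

360972

Combine the congruences pairwise.
gcd(517, 242) = 11 and 11 | (150 − 106), so the pair is consistent; merging gives y ≡ 8378 (mod 11374), where 11374 = lcm(517, 242).
gcd(11374, 1045) = 11 and 11 | (447 − 8378), so the pair is consistent; merging gives y ≡ 360972 (mod 1080530), where 1080530 = lcm(11374, 1045).
The solution is unique modulo lcm(517, 242, 1045) = 1080530.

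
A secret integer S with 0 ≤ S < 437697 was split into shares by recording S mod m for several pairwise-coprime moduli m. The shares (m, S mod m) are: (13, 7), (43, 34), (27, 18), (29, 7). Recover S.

From S ≡ 7 (mod 13) write S = 7 + 13t. Substituting into S ≡ 34 (mod 43) gives 13t ≡ 27 (mod 43), and since 13⁻¹ ≡ 10 (mod 43), t ≡ 12. Hence S ≡ 7 + 13·12 = 163 (mod 559).
From S ≡ 163 (mod 559) write S = 163 + 559t. Substituting into S ≡ 18 (mod 27) gives 559t ≡ 17 (mod 27), and since 19⁻¹ ≡ 10 (mod 27), t ≡ 8. Hence S ≡ 163 + 559·8 = 4635 (mod 15093).
From S ≡ 4635 (mod 15093) write S = 4635 + 15093t. Substituting into S ≡ 7 (mod 29) gives 15093t ≡ 12 (mod 29), and since 13⁻¹ ≡ 9 (mod 29), t ≡ 21. Hence S ≡ 4635 + 15093·21 = 321588 (mod 437697).

321588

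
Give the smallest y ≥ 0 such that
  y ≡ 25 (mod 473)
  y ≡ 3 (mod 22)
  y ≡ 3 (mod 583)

Combine the congruences pairwise.
gcd(473, 22) = 11 and 11 | (3 − 25), so the pair is consistent; merging gives y ≡ 25 (mod 946), where 946 = lcm(473, 22).
gcd(946, 583) = 11 and 11 | (3 − 25), so the pair is consistent; merging gives y ≡ 15161 (mod 50138), where 50138 = lcm(946, 583).
The solution is unique modulo lcm(473, 22, 583) = 50138.

15161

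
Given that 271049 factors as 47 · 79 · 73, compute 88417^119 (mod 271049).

Mod 47: 88417 ≡ 10; by Fermat, exponent reduces to 119 mod 46 = 27; 10^27 ≡ 11 (mod 47).
Mod 79: 88417 ≡ 16; by Fermat, exponent reduces to 119 mod 78 = 41; 16^41 ≡ 19 (mod 79).
Mod 73: 88417 ≡ 14; by Fermat, exponent reduces to 119 mod 72 = 47; 14^47 ≡ 11 (mod 73).
Combine by CRT: x ≡ 11 (mod 47), x ≡ 19 (mod 79), x ≡ 11 (mod 73) ⇒ x ≡ 192147 (mod 271049).

192147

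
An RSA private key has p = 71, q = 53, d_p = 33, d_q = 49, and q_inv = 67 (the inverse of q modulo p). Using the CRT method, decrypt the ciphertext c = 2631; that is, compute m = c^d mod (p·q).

1602

m₁ = c^(d_p) mod p: c ≡ 4 (mod 71), and 4^33 mod 71 = 40.
m₂ = c^(d_q) mod q: c ≡ 34 (mod 53), and 34^49 mod 53 = 12.
h = q_inv·(m₁ − m₂) mod p = 67·(40 − 12) mod 71 = 30.
m = m₂ + h·q = 12 + 30·53 = 1602.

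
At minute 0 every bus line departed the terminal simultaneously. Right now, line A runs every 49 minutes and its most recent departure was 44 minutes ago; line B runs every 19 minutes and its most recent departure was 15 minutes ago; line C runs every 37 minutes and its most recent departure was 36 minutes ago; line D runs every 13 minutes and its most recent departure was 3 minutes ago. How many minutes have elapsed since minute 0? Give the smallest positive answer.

171642

From t ≡ 44 (mod 49) write t = 44 + 49s. Substituting into t ≡ 15 (mod 19) gives 49s ≡ 9 (mod 19), and since 11⁻¹ ≡ 7 (mod 19), s ≡ 6. Hence t ≡ 44 + 49·6 = 338 (mod 931).
From t ≡ 338 (mod 931) write t = 338 + 931s. Substituting into t ≡ 36 (mod 37) gives 931s ≡ 31 (mod 37), and since 6⁻¹ ≡ 31 (mod 37), s ≡ 36. Hence t ≡ 338 + 931·36 = 33854 (mod 34447).
From t ≡ 33854 (mod 34447) write t = 33854 + 34447s. Substituting into t ≡ 3 (mod 13) gives 34447s ≡ 1 (mod 13), and since 10⁻¹ ≡ 4 (mod 13), s ≡ 4. Hence t ≡ 33854 + 34447·4 = 171642 (mod 447811).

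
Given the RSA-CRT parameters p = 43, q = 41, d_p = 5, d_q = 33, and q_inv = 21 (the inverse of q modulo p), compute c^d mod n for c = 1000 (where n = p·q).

1349

m₁ = c^(d_p) mod p: c ≡ 11 (mod 43), and 11^5 mod 43 = 16.
m₂ = c^(d_q) mod q: c ≡ 16 (mod 41), and 16^33 mod 41 = 37.
h = q_inv·(m₁ − m₂) mod p = 21·(16 − 37) mod 43 = 32.
m = m₂ + h·q = 37 + 32·41 = 1349.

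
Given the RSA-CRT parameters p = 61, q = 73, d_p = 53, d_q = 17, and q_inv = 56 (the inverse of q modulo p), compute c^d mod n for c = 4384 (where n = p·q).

m₁ = c^(d_p) mod p: c ≡ 53 (mod 61), and 53^53 mod 61 = 24.
m₂ = c^(d_q) mod q: c ≡ 4 (mod 73), and 4^17 mod 73 = 55.
h = q_inv·(m₁ − m₂) mod p = 56·(24 − 55) mod 61 = 33.
m = m₂ + h·q = 55 + 33·73 = 2464.

2464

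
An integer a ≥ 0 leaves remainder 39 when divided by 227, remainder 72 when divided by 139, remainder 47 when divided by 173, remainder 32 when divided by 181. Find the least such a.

851169908

The moduli are pairwise coprime; N = 227·139·173·181 = 988019089.
N/227 = 4352507; 4352507 ≡ 9 (mod 227); 9·101 ≡ 1, so inverse 101.
N/139 = 7108051; 7108051 ≡ 8 (mod 139); 8·87 ≡ 1, so inverse 87.
N/173 = 5711093; 5711093 ≡ 17 (mod 173); 17·112 ≡ 1, so inverse 112.
N/181 = 5458669; 5458669 ≡ 71 (mod 181); 71·51 ≡ 1, so inverse 51.
a ≡ 39·4352507·101 + 72·7108051·87 + 47·5711093·112 + 32·5458669·51 = 100641097897.
100641097897 mod 988019089 = 851169908.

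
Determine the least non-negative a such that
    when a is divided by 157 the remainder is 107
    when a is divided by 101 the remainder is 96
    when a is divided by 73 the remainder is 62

1062212

From a ≡ 107 (mod 157) write a = 107 + 157t. Substituting into a ≡ 96 (mod 101) gives 157t ≡ 90 (mod 101), and since 56⁻¹ ≡ 92 (mod 101), t ≡ 99. Hence a ≡ 107 + 157·99 = 15650 (mod 15857).
From a ≡ 15650 (mod 15857) write a = 15650 + 15857t. Substituting into a ≡ 62 (mod 73) gives 15857t ≡ 34 (mod 73), and since 16⁻¹ ≡ 32 (mod 73), t ≡ 66. Hence a ≡ 15650 + 15857·66 = 1062212 (mod 1157561).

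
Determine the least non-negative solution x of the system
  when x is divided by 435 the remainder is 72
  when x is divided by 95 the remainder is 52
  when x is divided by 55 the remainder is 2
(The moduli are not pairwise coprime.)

gcd(435, 95) = 5 and 5 | (52 − 72), so the pair is consistent; merging gives x ≡ 4422 (mod 8265), where 8265 = lcm(435, 95).
gcd(8265, 55) = 5 and 5 | (2 − 4422), so the pair is consistent; merging gives x ≡ 54012 (mod 90915), where 90915 = lcm(8265, 55).
The solution is unique modulo lcm(435, 95, 55) = 90915.

54012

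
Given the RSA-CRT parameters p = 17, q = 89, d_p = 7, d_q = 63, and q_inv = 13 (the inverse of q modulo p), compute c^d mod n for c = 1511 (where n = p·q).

1079

m₁ = c^(d_p) mod p: c ≡ 15 (mod 17), and 15^7 mod 17 = 8.
m₂ = c^(d_q) mod q: c ≡ 87 (mod 89), and 87^63 mod 89 = 11.
h = q_inv·(m₁ − m₂) mod p = 13·(8 − 11) mod 17 = 12.
m = m₂ + h·q = 11 + 12·89 = 1079.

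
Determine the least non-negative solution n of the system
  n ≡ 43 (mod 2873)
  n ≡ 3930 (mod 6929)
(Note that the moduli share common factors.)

gcd(2873, 6929) = 169 and 169 | (3930 − 43), so the pair is consistent; merging gives n ≡ 31646 (mod 117793), where 117793 = lcm(2873, 6929).
The solution is unique modulo lcm(2873, 6929) = 117793.

31646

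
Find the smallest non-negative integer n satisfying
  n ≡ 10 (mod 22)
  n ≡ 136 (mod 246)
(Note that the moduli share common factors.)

1858

gcd(22, 246) = 2 and 2 | (136 − 10), so the pair is consistent; merging gives n ≡ 1858 (mod 2706), where 2706 = lcm(22, 246).
The solution is unique modulo lcm(22, 246) = 2706.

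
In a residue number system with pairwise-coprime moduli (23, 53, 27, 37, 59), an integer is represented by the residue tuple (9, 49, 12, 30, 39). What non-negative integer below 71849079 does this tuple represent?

From x ≡ 9 (mod 23) write x = 9 + 23t. Substituting into x ≡ 49 (mod 53) gives 23t ≡ 40 (mod 53), and since 23⁻¹ ≡ 30 (mod 53), t ≡ 34. Hence x ≡ 9 + 23·34 = 791 (mod 1219).
From x ≡ 791 (mod 1219) write x = 791 + 1219t. Substituting into x ≡ 12 (mod 27) gives 1219t ≡ 4 (mod 27), and since 4⁻¹ ≡ 7 (mod 27), t ≡ 1. Hence x ≡ 791 + 1219·1 = 2010 (mod 32913).
From x ≡ 2010 (mod 32913) write x = 2010 + 32913t. Substituting into x ≡ 30 (mod 37) gives 32913t ≡ 18 (mod 37), and since 20⁻¹ ≡ 13 (mod 37), t ≡ 12. Hence x ≡ 2010 + 32913·12 = 396966 (mod 1217781).
From x ≡ 396966 (mod 1217781) write x = 396966 + 1217781t. Substituting into x ≡ 39 (mod 59) gives 1217781t ≡ 25 (mod 59), and since 21⁻¹ ≡ 45 (mod 59), t ≡ 4. Hence x ≡ 396966 + 1217781·4 = 5268090 (mod 71849079).

5268090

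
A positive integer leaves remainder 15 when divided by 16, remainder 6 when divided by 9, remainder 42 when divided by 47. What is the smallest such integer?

The moduli are pairwise coprime; N = 16·9·47 = 6768.
N/16 = 423; 423 ≡ 7 (mod 16); 7·7 ≡ 1, so inverse 7.
N/9 = 752; 752 ≡ 5 (mod 9); 5·2 ≡ 1, so inverse 2.
N/47 = 144; 144 ≡ 3 (mod 47); 3·16 ≡ 1, so inverse 16.
a ≡ 15·423·7 + 6·752·2 + 42·144·16 = 150207.
150207 mod 6768 = 1311.

1311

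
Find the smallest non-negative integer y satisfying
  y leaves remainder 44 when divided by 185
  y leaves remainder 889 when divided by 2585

Combine the congruences pairwise.
gcd(185, 2585) = 5 and 5 | (889 − 44), so the pair is consistent; merging gives y ≡ 55174 (mod 95645), where 95645 = lcm(185, 2585).
The solution is unique modulo lcm(185, 2585) = 95645.

55174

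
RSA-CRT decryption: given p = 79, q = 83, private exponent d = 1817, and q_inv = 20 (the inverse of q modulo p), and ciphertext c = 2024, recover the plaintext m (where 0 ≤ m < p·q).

5799

d_p = d mod (p−1) = 1817 mod 78 = 23; d_q = d mod (q−1) = 13.
m₁ = c^(d_p) mod p: c ≡ 49 (mod 79), and 49^23 mod 79 = 32.
m₂ = c^(d_q) mod q: c ≡ 32 (mod 83), and 32^13 mod 83 = 72.
h = q_inv·(m₁ − m₂) mod p = 20·(32 − 72) mod 79 = 69.
m = m₂ + h·q = 72 + 69·83 = 5799.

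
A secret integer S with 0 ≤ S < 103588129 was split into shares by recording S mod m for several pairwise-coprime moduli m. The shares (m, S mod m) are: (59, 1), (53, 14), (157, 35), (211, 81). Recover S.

96221567

The moduli are pairwise coprime; N = 59·53·157·211 = 103588129.
N/59 = 1755731; 1755731 ≡ 9 (mod 59); 9·46 ≡ 1, so inverse 46.
N/53 = 1954493; 1954493 ≡ 12 (mod 53); 12·31 ≡ 1, so inverse 31.
N/157 = 659797; 659797 ≡ 83 (mod 157); 83·70 ≡ 1, so inverse 70.
N/211 = 490939; 490939 ≡ 153 (mod 211); 153·40 ≡ 1, so inverse 40.
S ≡ 1·1755731·46 + 14·1954493·31 + 35·659797·70 + 81·490939·40 = 4136158598.
4136158598 mod 103588129 = 96221567.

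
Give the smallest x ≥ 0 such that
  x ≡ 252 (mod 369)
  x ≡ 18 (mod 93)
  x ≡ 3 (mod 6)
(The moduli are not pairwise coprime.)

17595

gcd(369, 93) = 3 and 3 | (18 − 252), so the pair is consistent; merging gives x ≡ 6156 (mod 11439), where 11439 = lcm(369, 93).
gcd(11439, 6) = 3 and 3 | (3 − 6156), so the pair is consistent; merging gives x ≡ 17595 (mod 22878), where 22878 = lcm(11439, 6).
The solution is unique modulo lcm(369, 93, 6) = 22878.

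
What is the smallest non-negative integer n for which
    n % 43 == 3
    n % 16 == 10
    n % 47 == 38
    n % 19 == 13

157770

The moduli are pairwise coprime; M = 43·16·47·19 = 614384.
M/43 = 14288; 14288 ≡ 12 (mod 43); 12·18 ≡ 1, so inverse 18.
M/16 = 38399; 38399 ≡ 15 (mod 16); 15·15 ≡ 1, so inverse 15.
M/47 = 13072; 13072 ≡ 6 (mod 47); 6·8 ≡ 1, so inverse 8.
M/19 = 32336; 32336 ≡ 17 (mod 19); 17·9 ≡ 1, so inverse 9.
n ≡ 3·14288·18 + 10·38399·15 + 38·13072·8 + 13·32336·9 = 14288602.
14288602 mod 614384 = 157770.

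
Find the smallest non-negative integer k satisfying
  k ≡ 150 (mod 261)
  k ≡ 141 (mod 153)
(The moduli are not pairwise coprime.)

1977

gcd(261, 153) = 9 and 9 | (141 − 150), so the pair is consistent; merging gives k ≡ 1977 (mod 4437), where 4437 = lcm(261, 153).
The solution is unique modulo lcm(261, 153) = 4437.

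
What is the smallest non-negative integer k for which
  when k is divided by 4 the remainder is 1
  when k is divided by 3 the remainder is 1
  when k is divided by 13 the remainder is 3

133

The moduli are pairwise coprime; N = 4·3·13 = 156.
N/4 = 39; 39 ≡ 3 (mod 4); 3·3 ≡ 1, so inverse 3.
N/3 = 52; 52 ≡ 1 (mod 3), inverse 1.
N/13 = 12; 12 ≡ 12 (mod 13); 12·12 ≡ 1, so inverse 12.
k ≡ 1·39·3 + 1·52·1 + 3·12·12 = 601.
601 mod 156 = 133.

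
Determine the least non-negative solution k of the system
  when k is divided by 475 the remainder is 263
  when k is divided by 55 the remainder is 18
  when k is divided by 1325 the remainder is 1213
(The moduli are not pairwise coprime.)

Combine the congruences pairwise.
gcd(475, 55) = 5 and 5 | (18 − 263), so the pair is consistent; merging gives k ≡ 2163 (mod 5225), where 5225 = lcm(475, 55).
gcd(5225, 1325) = 25 and 25 | (1213 − 2163), so the pair is consistent; merging gives k ≡ 252963 (mod 276925), where 276925 = lcm(5225, 1325).
The solution is unique modulo lcm(475, 55, 1325) = 276925.

252963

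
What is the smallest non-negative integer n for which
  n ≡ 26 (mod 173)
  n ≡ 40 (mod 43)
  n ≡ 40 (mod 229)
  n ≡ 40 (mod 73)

The moduli are pairwise coprime; M = 173·43·229·73 = 124357763.
M/173 = 718831; 718831 ≡ 16 (mod 173); 16·119 ≡ 1, so inverse 119.
M/43 = 2892041; 2892041 ≡ 33 (mod 43); 33·30 ≡ 1, so inverse 30.
M/229 = 543047; 543047 ≡ 88 (mod 229); 88·216 ≡ 1, so inverse 216.
M/73 = 1703531; 1703531 ≡ 3 (mod 73); 3·49 ≡ 1, so inverse 49.
n ≡ 26·718831·119 + 40·2892041·30 + 40·543047·216 + 40·1703531·49 = 13725359154.
13725359154 mod 124357763 = 46005224.

46005224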